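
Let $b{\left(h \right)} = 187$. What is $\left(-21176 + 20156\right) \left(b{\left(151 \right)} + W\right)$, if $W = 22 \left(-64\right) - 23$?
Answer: $1268880$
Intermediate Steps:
$W = -1431$ ($W = -1408 - 23 = -1431$)
$\left(-21176 + 20156\right) \left(b{\left(151 \right)} + W\right) = \left(-21176 + 20156\right) \left(187 - 1431\right) = \left(-1020\right) \left(-1244\right) = 1268880$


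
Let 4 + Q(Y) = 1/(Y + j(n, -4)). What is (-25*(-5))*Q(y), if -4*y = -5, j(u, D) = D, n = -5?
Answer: -6000/11 ≈ -545.45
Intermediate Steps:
y = 5/4 (y = -¼*(-5) = 5/4 ≈ 1.2500)
Q(Y) = -4 + 1/(-4 + Y) (Q(Y) = -4 + 1/(Y - 4) = -4 + 1/(-4 + Y))
(-25*(-5))*Q(y) = (-25*(-5))*((17 - 4*5/4)/(-4 + 5/4)) = 125*((17 - 5)/(-11/4)) = 125*(-4/11*12) = 125*(-48/11) = -6000/11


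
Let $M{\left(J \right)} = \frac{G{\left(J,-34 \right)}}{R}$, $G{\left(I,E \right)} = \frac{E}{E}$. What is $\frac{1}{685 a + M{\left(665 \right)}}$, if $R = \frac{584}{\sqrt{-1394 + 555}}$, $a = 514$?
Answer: $\frac{120082407040}{42279814694714439} - \frac{584 i \sqrt{839}}{42279814694714439} \approx 2.8402 \cdot 10^{-6} - 4.0009 \cdot 10^{-13} i$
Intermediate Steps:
$G{\left(I,E \right)} = 1$
$R = - \frac{584 i \sqrt{839}}{839}$ ($R = \frac{584}{\sqrt{-839}} = \frac{584}{i \sqrt{839}} = 584 \left(- \frac{i \sqrt{839}}{839}\right) = - \frac{584 i \sqrt{839}}{839} \approx - 20.162 i$)
$M{\left(J \right)} = \frac{i \sqrt{839}}{584}$ ($M{\left(J \right)} = 1 \frac{1}{\left(- \frac{584}{839}\right) i \sqrt{839}} = 1 \frac{i \sqrt{839}}{584} = \frac{i \sqrt{839}}{584}$)
$\frac{1}{685 a + M{\left(665 \right)}} = \frac{1}{685 \cdot 514 + \frac{i \sqrt{839}}{584}} = \frac{1}{352090 + \frac{i \sqrt{839}}{584}}$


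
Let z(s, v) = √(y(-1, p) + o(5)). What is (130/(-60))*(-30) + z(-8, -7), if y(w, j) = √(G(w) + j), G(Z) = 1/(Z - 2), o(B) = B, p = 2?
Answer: 65 + √(45 + 3*√15)/3 ≈ 67.508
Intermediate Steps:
G(Z) = 1/(-2 + Z)
y(w, j) = √(j + 1/(-2 + w)) (y(w, j) = √(1/(-2 + w) + j) = √(j + 1/(-2 + w)))
z(s, v) = √(5 + √15/3) (z(s, v) = √(√((1 + 2*(-2 - 1))/(-2 - 1)) + 5) = √(√((1 + 2*(-3))/(-3)) + 5) = √(√(-(1 - 6)/3) + 5) = √(√(-⅓*(-5)) + 5) = √(√(5/3) + 5) = √(√15/3 + 5) = √(5 + √15/3))
(130/(-60))*(-30) + z(-8, -7) = (130/(-60))*(-30) + √(45 + 3*√15)/3 = (130*(-1/60))*(-30) + √(45 + 3*√15)/3 = -13/6*(-30) + √(45 + 3*√15)/3 = 65 + √(45 + 3*√15)/3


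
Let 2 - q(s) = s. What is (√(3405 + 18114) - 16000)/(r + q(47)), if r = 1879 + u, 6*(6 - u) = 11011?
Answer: -96000/29 + 18*√2391/29 ≈ -3280.0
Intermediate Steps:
u = -10975/6 (u = 6 - ⅙*11011 = 6 - 11011/6 = -10975/6 ≈ -1829.2)
q(s) = 2 - s
r = 299/6 (r = 1879 - 10975/6 = 299/6 ≈ 49.833)
(√(3405 + 18114) - 16000)/(r + q(47)) = (√(3405 + 18114) - 16000)/(299/6 + (2 - 1*47)) = (√21519 - 16000)/(299/6 + (2 - 47)) = (3*√2391 - 16000)/(299/6 - 45) = (-16000 + 3*√2391)/(29/6) = (-16000 + 3*√2391)*(6/29) = -96000/29 + 18*√2391/29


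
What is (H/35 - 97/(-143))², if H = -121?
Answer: 193432464/25050025 ≈ 7.7218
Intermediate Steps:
(H/35 - 97/(-143))² = (-121/35 - 97/(-143))² = (-121*1/35 - 97*(-1/143))² = (-121/35 + 97/143)² = (-13908/5005)² = 193432464/25050025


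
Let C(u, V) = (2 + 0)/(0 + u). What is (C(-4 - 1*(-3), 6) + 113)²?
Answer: 12321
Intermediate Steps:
C(u, V) = 2/u
(C(-4 - 1*(-3), 6) + 113)² = (2/(-4 - 1*(-3)) + 113)² = (2/(-4 + 3) + 113)² = (2/(-1) + 113)² = (2*(-1) + 113)² = (-2 + 113)² = 111² = 12321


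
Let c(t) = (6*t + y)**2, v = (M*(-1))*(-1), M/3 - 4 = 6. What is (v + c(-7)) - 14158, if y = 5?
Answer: -12759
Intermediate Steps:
M = 30 (M = 12 + 3*6 = 12 + 18 = 30)
v = 30 (v = (30*(-1))*(-1) = -30*(-1) = 30)
c(t) = (5 + 6*t)**2 (c(t) = (6*t + 5)**2 = (5 + 6*t)**2)
(v + c(-7)) - 14158 = (30 + (5 + 6*(-7))**2) - 14158 = (30 + (5 - 42)**2) - 14158 = (30 + (-37)**2) - 14158 = (30 + 1369) - 14158 = 1399 - 14158 = -12759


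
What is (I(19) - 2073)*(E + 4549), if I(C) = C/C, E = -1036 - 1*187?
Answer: -6891472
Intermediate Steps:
E = -1223 (E = -1036 - 187 = -1223)
I(C) = 1
(I(19) - 2073)*(E + 4549) = (1 - 2073)*(-1223 + 4549) = -2072*3326 = -6891472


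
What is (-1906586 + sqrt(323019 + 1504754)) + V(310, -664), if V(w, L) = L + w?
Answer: -1906940 + sqrt(1827773) ≈ -1.9056e+6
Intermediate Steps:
(-1906586 + sqrt(323019 + 1504754)) + V(310, -664) = (-1906586 + sqrt(323019 + 1504754)) + (-664 + 310) = (-1906586 + sqrt(1827773)) - 354 = -1906940 + sqrt(1827773)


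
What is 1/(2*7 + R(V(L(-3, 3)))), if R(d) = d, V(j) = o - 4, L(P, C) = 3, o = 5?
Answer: 1/15 ≈ 0.066667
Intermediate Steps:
V(j) = 1 (V(j) = 5 - 4 = 1)
1/(2*7 + R(V(L(-3, 3)))) = 1/(2*7 + 1) = 1/(14 + 1) = 1/15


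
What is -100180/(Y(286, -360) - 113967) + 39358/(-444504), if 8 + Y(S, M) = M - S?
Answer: 6669859567/8491582164 ≈ 0.78547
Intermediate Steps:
Y(S, M) = -8 + M - S (Y(S, M) = -8 + (M - S) = -8 + M - S)
-100180/(Y(286, -360) - 113967) + 39358/(-444504) = -100180/((-8 - 360 - 1*286) - 113967) + 39358/(-444504) = -100180/((-8 - 360 - 286) - 113967) + 39358*(-1/444504) = -100180/(-654 - 113967) - 19679/222252 = -100180/(-114621) - 19679/222252 = -100180*(-1/114621) - 19679/222252 = 100180/114621 - 19679/222252 = 6669859567/8491582164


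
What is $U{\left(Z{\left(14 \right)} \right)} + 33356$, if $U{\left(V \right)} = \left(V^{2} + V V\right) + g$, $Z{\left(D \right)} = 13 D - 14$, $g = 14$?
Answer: $89818$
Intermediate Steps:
$Z{\left(D \right)} = -14 + 13 D$
$U{\left(V \right)} = 14 + 2 V^{2}$ ($U{\left(V \right)} = \left(V^{2} + V V\right) + 14 = \left(V^{2} + V^{2}\right) + 14 = 2 V^{2} + 14 = 14 + 2 V^{2}$)
$U{\left(Z{\left(14 \right)} \right)} + 33356 = \left(14 + 2 \left(-14 + 13 \cdot 14\right)^{2}\right) + 33356 = \left(14 + 2 \left(-14 + 182\right)^{2}\right) + 33356 = \left(14 + 2 \cdot 168^{2}\right) + 33356 = \left(14 + 2 \cdot 28224\right) + 33356 = \left(14 + 56448\right) + 33356 = 56462 + 33356 = 89818$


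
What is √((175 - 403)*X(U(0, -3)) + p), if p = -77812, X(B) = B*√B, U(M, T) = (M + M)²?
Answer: 14*I*√397 ≈ 278.95*I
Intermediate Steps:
U(M, T) = 4*M² (U(M, T) = (2*M)² = 4*M²)
X(B) = B^(3/2)
√((175 - 403)*X(U(0, -3)) + p) = √((175 - 403)*(4*0²)^(3/2) - 77812) = √(-228*(4*0)^(3/2) - 77812) = √(-228*0^(3/2) - 77812) = √(-228*0 - 77812) = √(0 - 77812) = √(-77812) = 14*I*√397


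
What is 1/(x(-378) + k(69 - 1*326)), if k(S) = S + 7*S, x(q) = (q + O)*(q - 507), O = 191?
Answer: 1/163439 ≈ 6.1185e-6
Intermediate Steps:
x(q) = (-507 + q)*(191 + q) (x(q) = (q + 191)*(q - 507) = (191 + q)*(-507 + q) = (-507 + q)*(191 + q))
k(S) = 8*S
1/(x(-378) + k(69 - 1*326)) = 1/((-96837 + (-378)**2 - 316*(-378)) + 8*(69 - 1*326)) = 1/((-96837 + 142884 + 119448) + 8*(69 - 326)) = 1/(165495 + 8*(-257)) = 1/(165495 - 2056) = 1/163439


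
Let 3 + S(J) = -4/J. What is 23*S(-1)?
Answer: 23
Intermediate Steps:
S(J) = -3 - 4/J
23*S(-1) = 23*(-3 - 4/(-1)) = 23*(-3 - 4*(-1)) = 23*(-3 + 4) = 23*1 = 23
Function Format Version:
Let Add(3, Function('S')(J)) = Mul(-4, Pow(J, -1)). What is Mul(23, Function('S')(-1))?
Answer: 23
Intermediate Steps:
Function('S')(J) = Add(-3, Mul(-4, Pow(J, -1)))
Mul(23, Function('S')(-1)) = Mul(23, Add(-3, Mul(-4, Pow(-1, -1)))) = Mul(23, Add(-3, Mul(-4, -1))) = Mul(23, Add(-3, 4)) = Mul(23, 1) = 23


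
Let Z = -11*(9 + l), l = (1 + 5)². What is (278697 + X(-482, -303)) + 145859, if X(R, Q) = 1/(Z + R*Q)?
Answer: 61794550357/145551 ≈ 4.2456e+5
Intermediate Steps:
l = 36 (l = 6² = 36)
Z = -495 (Z = -11*(9 + 36) = -11*45 = -495)
X(R, Q) = 1/(-495 + Q*R) (X(R, Q) = 1/(-495 + R*Q) = 1/(-495 + Q*R))
(278697 + X(-482, -303)) + 145859 = (278697 + 1/(-495 - 303*(-482))) + 145859 = (278697 + 1/(-495 + 146046)) + 145859 = (278697 + 1/145551) + 145859 = 40564627048/145551 + 145859 = 61794550357/145551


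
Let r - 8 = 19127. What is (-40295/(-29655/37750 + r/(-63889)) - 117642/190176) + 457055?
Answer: 1171197588035393251/2369932147952 ≈ 4.9419e+5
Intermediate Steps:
r = 19135 (r = 8 + 19127 = 19135)
(-40295/(-29655/37750 + r/(-63889)) - 117642/190176) + 457055 = (-40295/(-29655/37750 + 19135/(-63889)) - 117642/190176) + 457055 = (-40295/(-29655*1/37750 + 19135*(-1/63889)) - 117642*1/190176) + 457055 = (-40295/(-5931/7550 - 19135/63889) - 2801/4528) + 457055 = (-40295/(-523394909/482361950) - 2801/4528) + 457055 = (-40295*(-482361950/523394909) - 2801/4528) + 457055 = (19436774775250/523394909 - 2801/4528) + 457055 = 88008250153191891/2369932147952 + 457055 = 1171197588035393251/2369932147952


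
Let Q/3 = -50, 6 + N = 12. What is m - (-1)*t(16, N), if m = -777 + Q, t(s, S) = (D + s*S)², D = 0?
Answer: 8289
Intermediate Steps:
N = 6 (N = -6 + 12 = 6)
Q = -150 (Q = 3*(-50) = -150)
t(s, S) = S²*s² (t(s, S) = (0 + s*S)² = (0 + S*s)² = (S*s)² = S²*s²)
m = -927 (m = -777 - 150 = -927)
m - (-1)*t(16, N) = -927 - (-1)*6²*16² = -927 - (-1)*36*256 = -927 - (-1)*9216 = -927 - 1*(-9216) = -927 + 9216 = 8289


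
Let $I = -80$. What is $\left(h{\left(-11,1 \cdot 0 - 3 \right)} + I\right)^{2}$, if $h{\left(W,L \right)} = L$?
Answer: $6889$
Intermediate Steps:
$\left(h{\left(-11,1 \cdot 0 - 3 \right)} + I\right)^{2} = \left(\left(1 \cdot 0 - 3\right) - 80\right)^{2} = \left(\left(0 - 3\right) - 80\right)^{2} = \left(-3 - 80\right)^{2} = \left(-83\right)^{2} = 6889$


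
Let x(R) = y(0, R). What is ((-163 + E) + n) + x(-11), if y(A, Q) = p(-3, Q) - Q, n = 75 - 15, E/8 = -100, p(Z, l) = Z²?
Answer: -883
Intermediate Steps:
E = -800 (E = 8*(-100) = -800)
n = 60
y(A, Q) = 9 - Q (y(A, Q) = (-3)² - Q = 9 - Q)
x(R) = 9 - R
((-163 + E) + n) + x(-11) = ((-163 - 800) + 60) + (9 - 1*(-11)) = (-963 + 60) + (9 + 11) = -903 + 20 = -883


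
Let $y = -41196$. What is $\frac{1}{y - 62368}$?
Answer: $- \frac{1}{103564} \approx -9.6559 \cdot 10^{-6}$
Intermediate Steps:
$\frac{1}{y - 62368} = \frac{1}{-41196 - 62368} = \frac{1}{-103564} = - \frac{1}{103564}$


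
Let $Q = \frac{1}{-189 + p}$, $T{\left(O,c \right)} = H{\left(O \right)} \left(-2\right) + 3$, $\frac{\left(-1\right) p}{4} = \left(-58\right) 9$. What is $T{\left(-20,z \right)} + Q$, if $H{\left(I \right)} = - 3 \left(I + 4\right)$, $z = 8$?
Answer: $- \frac{176606}{1899} \approx -93.0$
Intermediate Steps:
$H{\left(I \right)} = -12 - 3 I$ ($H{\left(I \right)} = - 3 \left(4 + I\right) = -12 - 3 I$)
$p = 2088$ ($p = - 4 \left(\left(-58\right) 9\right) = \left(-4\right) \left(-522\right) = 2088$)
$T{\left(O,c \right)} = 27 + 6 O$ ($T{\left(O,c \right)} = \left(-12 - 3 O\right) \left(-2\right) + 3 = \left(24 + 6 O\right) + 3 = 27 + 6 O$)
$Q = \frac{1}{1899}$ ($Q = \frac{1}{-189 + 2088} = \frac{1}{1899} \approx 0.00052659$)
$T{\left(-20,z \right)} + Q = \left(27 + 6 \left(-20\right)\right) + \frac{1}{1899} = \left(27 - 120\right) + \frac{1}{1899} = -93 + \frac{1}{1899} = - \frac{176606}{1899}$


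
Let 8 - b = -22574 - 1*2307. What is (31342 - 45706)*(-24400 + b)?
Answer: -7023996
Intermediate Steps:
b = 24889 (b = 8 - (-22574 - 1*2307) = 8 - (-22574 - 2307) = 8 - 1*(-24881) = 8 + 24881 = 24889)
(31342 - 45706)*(-24400 + b) = (31342 - 45706)*(-24400 + 24889) = -14364*489 = -7023996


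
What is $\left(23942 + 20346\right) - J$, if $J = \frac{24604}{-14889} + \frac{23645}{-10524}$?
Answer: $\frac{771131001741}{17410204} \approx 44292.0$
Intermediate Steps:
$J = - \frac{67886989}{17410204}$ ($J = 24604 \left(- \frac{1}{14889}\right) + 23645 \left(- \frac{1}{10524}\right) = - \frac{24604}{14889} - \frac{23645}{10524} = - \frac{67886989}{17410204} \approx -3.8993$)
$\left(23942 + 20346\right) - J = \left(23942 + 20346\right) - - \frac{67886989}{17410204} = 44288 + \frac{67886989}{17410204} = \frac{771131001741}{17410204}$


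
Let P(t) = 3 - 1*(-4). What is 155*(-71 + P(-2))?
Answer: -9920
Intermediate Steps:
P(t) = 7 (P(t) = 3 + 4 = 7)
155*(-71 + P(-2)) = 155*(-71 + 7) = 155*(-64) = -9920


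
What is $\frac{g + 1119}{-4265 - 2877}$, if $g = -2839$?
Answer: $\frac{860}{3571} \approx 0.24083$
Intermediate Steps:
$\frac{g + 1119}{-4265 - 2877} = \frac{-2839 + 1119}{-4265 - 2877} = - \frac{1720}{-7142} = \left(-1720\right) \left(- \frac{1}{7142}\right) = \frac{860}{3571}$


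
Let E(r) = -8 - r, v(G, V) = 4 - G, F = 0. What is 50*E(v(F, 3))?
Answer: -600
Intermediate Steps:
50*E(v(F, 3)) = 50*(-8 - (4 - 1*0)) = 50*(-8 - (4 + 0)) = 50*(-8 - 1*4) = 50*(-8 - 4) = 50*(-12) = -600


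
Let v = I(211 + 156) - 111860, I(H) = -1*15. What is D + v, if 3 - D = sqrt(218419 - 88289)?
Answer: -111872 - 13*sqrt(770) ≈ -1.1223e+5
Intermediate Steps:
I(H) = -15
D = 3 - 13*sqrt(770) (D = 3 - sqrt(218419 - 88289) = 3 - sqrt(130130) = 3 - 13*sqrt(770) ≈ -357.74)
v = -111875 (v = -15 - 111860 = -111875)
D + v = (3 - 13*sqrt(770)) - 111875 = -111872 - 13*sqrt(770)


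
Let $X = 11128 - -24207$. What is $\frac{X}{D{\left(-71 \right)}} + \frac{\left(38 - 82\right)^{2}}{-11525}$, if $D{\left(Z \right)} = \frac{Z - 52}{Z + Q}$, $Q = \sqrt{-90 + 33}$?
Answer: $\frac{28913508997}{1417575} - \frac{35335 i \sqrt{57}}{123} \approx 20396.0 - 2168.9 i$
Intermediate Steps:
$X = 35335$ ($X = 11128 + 24207 = 35335$)
$Q = i \sqrt{57}$ ($Q = \sqrt{-57} = i \sqrt{57} \approx 7.5498 i$)
$D{\left(Z \right)} = \frac{-52 + Z}{Z + i \sqrt{57}}$ ($D{\left(Z \right)} = \frac{Z - 52}{Z + i \sqrt{57}} = \frac{-52 + Z}{Z + i \sqrt{57}}$)
$\frac{X}{D{\left(-71 \right)}} + \frac{\left(38 - 82\right)^{2}}{-11525} = \frac{35335}{\frac{1}{-71 + i \sqrt{57}} \left(-52 - 71\right)} + \frac{\left(38 - 82\right)^{2}}{-11525} = \frac{35335}{\frac{1}{-71 + i \sqrt{57}} \left(-123\right)} + \left(-44\right)^{2} \left(- \frac{1}{11525}\right) = \frac{35335}{\left(-123\right) \frac{1}{-71 + i \sqrt{57}}} + 1936 \left(- \frac{1}{11525}\right) = 35335 \left(\frac{71}{123} - \frac{i \sqrt{57}}{123}\right) - \frac{1936}{11525} = \left(\frac{2508785}{123} - \frac{35335 i \sqrt{57}}{123}\right) - \frac{1936}{11525} = \frac{28913508997}{1417575} - \frac{35335 i \sqrt{57}}{123}$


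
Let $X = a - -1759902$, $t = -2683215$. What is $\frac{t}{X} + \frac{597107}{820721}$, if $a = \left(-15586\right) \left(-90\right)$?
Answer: $- \frac{104578407107}{865215568294} \approx -0.12087$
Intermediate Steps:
$a = 1402740$
$X = 3162642$ ($X = 1402740 - -1759902 = 1402740 + 1759902 = 3162642$)
$\frac{t}{X} + \frac{597107}{820721} = - \frac{2683215}{3162642} + \frac{597107}{820721} = \left(-2683215\right) \frac{1}{3162642} + 597107 \cdot \frac{1}{820721} = - \frac{894405}{1054214} + \frac{597107}{820721} = - \frac{104578407107}{865215568294}$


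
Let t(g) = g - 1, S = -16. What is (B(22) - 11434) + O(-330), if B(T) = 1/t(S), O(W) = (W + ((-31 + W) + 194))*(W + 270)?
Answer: 312561/17 ≈ 18386.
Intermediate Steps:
t(g) = -1 + g
O(W) = (163 + 2*W)*(270 + W) (O(W) = (W + (163 + W))*(270 + W) = (163 + 2*W)*(270 + W))
B(T) = -1/17 (B(T) = 1/(-1 - 16) = 1/(-17) = -1/17)
(B(22) - 11434) + O(-330) = (-1/17 - 11434) + (44010 + 2*(-330)² + 703*(-330)) = -194379/17 + (44010 + 2*108900 - 231990) = -194379/17 + (44010 + 217800 - 231990) = -194379/17 + 29820 = 312561/17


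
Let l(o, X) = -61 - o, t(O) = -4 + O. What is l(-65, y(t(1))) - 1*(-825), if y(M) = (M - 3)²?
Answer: 829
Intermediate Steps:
y(M) = (-3 + M)²
l(-65, y(t(1))) - 1*(-825) = (-61 - 1*(-65)) - 1*(-825) = (-61 + 65) + 825 = 4 + 825 = 829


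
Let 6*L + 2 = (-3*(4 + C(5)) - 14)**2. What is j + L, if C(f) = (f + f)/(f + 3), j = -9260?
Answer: -874831/96 ≈ -9112.8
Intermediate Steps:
C(f) = 2*f/(3 + f) (C(f) = (2*f)/(3 + f) = 2*f/(3 + f))
L = 14129/96 (L = -1/3 + (-3*(4 + 2*5/(3 + 5)) - 14)**2/6 = -1/3 + (-3*(4 + 2*5/8) - 14)**2/6 = -1/3 + (-3*(4 + 2*5*(1/8)) - 14)**2/6 = -1/3 + (-3*(4 + 5/4) - 14)**2/6 = -1/3 + (-3*21/4 - 14)**2/6 = -1/3 + (-63/4 - 14)**2/6 = -1/3 + (-119/4)**2/6 = -1/3 + (1/6)*(14161/16) = -1/3 + 14161/96 = 14129/96 ≈ 147.18)
j + L = -9260 + 14129/96 = -874831/96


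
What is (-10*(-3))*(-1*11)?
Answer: -330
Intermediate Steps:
(-10*(-3))*(-1*11) = 30*(-11) = -330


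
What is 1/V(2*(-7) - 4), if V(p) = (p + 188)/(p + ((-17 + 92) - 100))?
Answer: -43/170 ≈ -0.25294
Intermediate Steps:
V(p) = (188 + p)/(-25 + p) (V(p) = (188 + p)/(p + (75 - 100)) = (188 + p)/(p - 25) = (188 + p)/(-25 + p))
1/V(2*(-7) - 4) = 1/((188 + (2*(-7) - 4))/(-25 + (2*(-7) - 4))) = 1/((188 + (-14 - 4))/(-25 + (-14 - 4))) = 1/((188 - 18)/(-25 - 18)) = 1/(170/(-43)) = 1/(-1/43*170) = 1/(-170/43) = -43/170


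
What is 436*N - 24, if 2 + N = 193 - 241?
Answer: -21824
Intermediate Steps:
N = -50 (N = -2 + (193 - 241) = -2 - 48 = -50)
436*N - 24 = 436*(-50) - 24 = -21800 - 24 = -21824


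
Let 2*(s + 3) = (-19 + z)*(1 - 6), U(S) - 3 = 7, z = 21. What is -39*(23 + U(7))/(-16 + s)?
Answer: 429/8 ≈ 53.625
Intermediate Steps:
U(S) = 10 (U(S) = 3 + 7 = 10)
s = -8 (s = -3 + ((-19 + 21)*(1 - 6))/2 = -3 + (2*(-5))/2 = -3 + (½)*(-10) = -3 - 5 = -8)
-39*(23 + U(7))/(-16 + s) = -39*(23 + 10)/(-16 - 8) = -1287/(-24) = -1287*(-1)/24 = -39*(-11/8) = 429/8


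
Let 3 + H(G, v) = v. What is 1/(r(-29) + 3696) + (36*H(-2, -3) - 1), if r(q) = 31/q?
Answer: -23252172/107153 ≈ -217.00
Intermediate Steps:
H(G, v) = -3 + v
1/(r(-29) + 3696) + (36*H(-2, -3) - 1) = 1/(31/(-29) + 3696) + (36*(-3 - 3) - 1) = 1/(31*(-1/29) + 3696) + (36*(-6) - 1) = 1/(-31/29 + 3696) + (-216 - 1) = 1/(107153/29) - 217 = 29/107153 - 217 = -23252172/107153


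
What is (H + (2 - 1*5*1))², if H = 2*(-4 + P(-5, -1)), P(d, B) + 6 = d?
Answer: 1089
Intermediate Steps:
P(d, B) = -6 + d
H = -30 (H = 2*(-4 + (-6 - 5)) = 2*(-4 - 11) = 2*(-15) = -30)
(H + (2 - 1*5*1))² = (-30 + (2 - 1*5*1))² = (-30 + (2 - 5*1))² = (-30 + (2 - 5))² = (-30 - 3)² = (-33)² = 1089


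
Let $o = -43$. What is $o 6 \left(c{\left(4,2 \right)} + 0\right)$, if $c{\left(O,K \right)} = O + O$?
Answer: $-2064$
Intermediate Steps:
$c{\left(O,K \right)} = 2 O$
$o 6 \left(c{\left(4,2 \right)} + 0\right) = - 43 \cdot 6 \left(2 \cdot 4 + 0\right) = - 43 \cdot 6 \left(8 + 0\right) = - 43 \cdot 6 \cdot 8 = \left(-43\right) 48 = -2064$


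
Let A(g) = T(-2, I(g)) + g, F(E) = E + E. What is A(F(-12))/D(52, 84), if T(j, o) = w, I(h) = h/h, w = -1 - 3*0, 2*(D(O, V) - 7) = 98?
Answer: -25/56 ≈ -0.44643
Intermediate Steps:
D(O, V) = 56 (D(O, V) = 7 + (1/2)*98 = 7 + 49 = 56)
F(E) = 2*E
w = -1 (w = -1 + 0 = -1)
I(h) = 1
T(j, o) = -1
A(g) = -1 + g
A(F(-12))/D(52, 84) = (-1 + 2*(-12))/56 = (-1 - 24)*(1/56) = -25*1/56 = -25/56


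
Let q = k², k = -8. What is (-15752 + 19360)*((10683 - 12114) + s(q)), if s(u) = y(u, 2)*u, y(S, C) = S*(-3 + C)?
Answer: -19941416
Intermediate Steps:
q = 64 (q = (-8)² = 64)
s(u) = -u² (s(u) = (u*(-3 + 2))*u = (u*(-1))*u = (-u)*u = -u²)
(-15752 + 19360)*((10683 - 12114) + s(q)) = (-15752 + 19360)*((10683 - 12114) - 1*64²) = 3608*(-1431 - 1*4096) = 3608*(-1431 - 4096) = 3608*(-5527) = -19941416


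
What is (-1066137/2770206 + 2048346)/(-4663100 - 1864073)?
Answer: -1891446437713/6027204602546 ≈ -0.31382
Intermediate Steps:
(-1066137/2770206 + 2048346)/(-4663100 - 1864073) = (-1066137*1/2770206 + 2048346)/(-6527173) = (-355379/923402 + 2048346)*(-1/6527173) = (1891446437713/923402)*(-1/6527173) = -1891446437713/6027204602546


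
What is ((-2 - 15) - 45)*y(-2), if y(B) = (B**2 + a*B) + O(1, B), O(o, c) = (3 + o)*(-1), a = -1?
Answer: -124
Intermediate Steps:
O(o, c) = -3 - o
y(B) = -4 + B**2 - B (y(B) = (B**2 - B) + (-3 - 1*1) = (B**2 - B) + (-3 - 1) = (B**2 - B) - 4 = -4 + B**2 - B)
((-2 - 15) - 45)*y(-2) = ((-2 - 15) - 45)*(-4 + (-2)**2 - 1*(-2)) = (-17 - 45)*(-4 + 4 + 2) = -62*2 = -124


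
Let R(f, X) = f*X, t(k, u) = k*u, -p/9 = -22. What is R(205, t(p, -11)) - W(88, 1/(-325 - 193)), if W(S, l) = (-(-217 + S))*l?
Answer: -231281691/518 ≈ -4.4649e+5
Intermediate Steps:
p = 198 (p = -9*(-22) = 198)
R(f, X) = X*f
W(S, l) = l*(217 - S) (W(S, l) = (217 - S)*l = l*(217 - S))
R(205, t(p, -11)) - W(88, 1/(-325 - 193)) = (198*(-11))*205 - (217 - 1*88)/(-325 - 193) = -2178*205 - (217 - 88)/(-518) = -446490 - (-1)*129/518 = -446490 - 1*(-129/518) = -446490 + 129/518 = -231281691/518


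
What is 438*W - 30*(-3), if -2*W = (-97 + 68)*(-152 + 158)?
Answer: 38196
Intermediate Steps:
W = 87 (W = -(-97 + 68)*(-152 + 158)/2 = -(-29)*6/2 = -½*(-174) = 87)
438*W - 30*(-3) = 438*87 - 30*(-3) = 38106 + 90 = 38196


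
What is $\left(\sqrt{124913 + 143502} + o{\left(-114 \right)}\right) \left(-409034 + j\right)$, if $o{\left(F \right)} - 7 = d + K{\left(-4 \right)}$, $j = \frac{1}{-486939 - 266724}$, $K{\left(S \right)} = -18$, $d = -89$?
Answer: $\frac{30827379154300}{753663} - \frac{308273791543 \sqrt{268415}}{753663} \approx -1.7101 \cdot 10^{8}$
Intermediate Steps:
$j = - \frac{1}{753663}$ ($j = \frac{1}{-753663} = - \frac{1}{753663} \approx -1.3269 \cdot 10^{-6}$)
$o{\left(F \right)} = -100$ ($o{\left(F \right)} = 7 - 107 = -100$)
$\left(\sqrt{124913 + 143502} + o{\left(-114 \right)}\right) \left(-409034 + j\right) = \left(\sqrt{124913 + 143502} - 100\right) \left(-409034 - \frac{1}{753663}\right) = \left(\sqrt{268415} - 100\right) \left(- \frac{308273791543}{753663}\right) = \left(-100 + \sqrt{268415}\right) \left(- \frac{308273791543}{753663}\right) = \frac{30827379154300}{753663} - \frac{308273791543 \sqrt{268415}}{753663}$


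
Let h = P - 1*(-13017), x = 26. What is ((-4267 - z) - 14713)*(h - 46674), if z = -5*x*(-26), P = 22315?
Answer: 253607120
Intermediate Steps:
h = 35332 (h = 22315 - 1*(-13017) = 22315 + 13017 = 35332)
z = 3380 (z = -5*26*(-26) = -130*(-26) = 3380)
((-4267 - z) - 14713)*(h - 46674) = ((-4267 - 1*3380) - 14713)*(35332 - 46674) = ((-4267 - 3380) - 14713)*(-11342) = (-7647 - 14713)*(-11342) = -22360*(-11342) = 253607120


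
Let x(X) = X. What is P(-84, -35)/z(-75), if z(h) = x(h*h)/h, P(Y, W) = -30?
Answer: ⅖ ≈ 0.40000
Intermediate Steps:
z(h) = h (z(h) = (h*h)/h = h²/h = h)
P(-84, -35)/z(-75) = -30/(-75) = -30*(-1/75) = ⅖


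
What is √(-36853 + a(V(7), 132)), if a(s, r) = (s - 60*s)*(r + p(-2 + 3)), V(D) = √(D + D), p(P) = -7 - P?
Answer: √(-36853 - 7316*√14) ≈ 253.43*I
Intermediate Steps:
V(D) = √2*√D (V(D) = √(2*D) = √2*√D)
a(s, r) = -59*s*(-8 + r) (a(s, r) = (s - 60*s)*(r + (-7 - (-2 + 3))) = (-59*s)*(r + (-7 - 1*1)) = (-59*s)*(r + (-7 - 1)) = (-59*s)*(r - 8) = (-59*s)*(-8 + r) = -59*s*(-8 + r))
√(-36853 + a(V(7), 132)) = √(-36853 + 59*(√2*√7)*(8 - 1*132)) = √(-36853 + 59*√14*(8 - 132)) = √(-36853 + 59*√14*(-124)) = √(-36853 - 7316*√14)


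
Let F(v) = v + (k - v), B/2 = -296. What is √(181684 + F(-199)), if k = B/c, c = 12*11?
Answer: 4*√12365562/33 ≈ 426.24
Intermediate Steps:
B = -592 (B = 2*(-296) = -592)
c = 132
k = -148/33 (k = -592/132 = -592*1/132 = -148/33 ≈ -4.4848)
F(v) = -148/33 (F(v) = v + (-148/33 - v) = -148/33)
√(181684 + F(-199)) = √(181684 - 148/33) = √(5995424/33) = 4*√12365562/33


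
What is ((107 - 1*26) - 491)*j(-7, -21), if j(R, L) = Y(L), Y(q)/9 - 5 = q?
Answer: 59040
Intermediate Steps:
Y(q) = 45 + 9*q
j(R, L) = 45 + 9*L
((107 - 1*26) - 491)*j(-7, -21) = ((107 - 1*26) - 491)*(45 + 9*(-21)) = ((107 - 26) - 491)*(45 - 189) = (81 - 491)*(-144) = -410*(-144) = 59040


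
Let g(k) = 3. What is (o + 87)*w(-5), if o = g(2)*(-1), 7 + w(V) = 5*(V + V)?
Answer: -4788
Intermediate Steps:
w(V) = -7 + 10*V (w(V) = -7 + 5*(V + V) = -7 + 5*(2*V) = -7 + 10*V)
o = -3 (o = 3*(-1) = -3)
(o + 87)*w(-5) = (-3 + 87)*(-7 + 10*(-5)) = 84*(-7 - 50) = 84*(-57) = -4788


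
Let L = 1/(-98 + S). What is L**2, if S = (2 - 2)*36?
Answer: 1/9604 ≈ 0.00010412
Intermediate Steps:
S = 0 (S = 0*36 = 0)
L = -1/98 (L = 1/(-98 + 0) = 1/(-98) = -1/98 ≈ -0.010204)
L**2 = (-1/98)**2 = 1/9604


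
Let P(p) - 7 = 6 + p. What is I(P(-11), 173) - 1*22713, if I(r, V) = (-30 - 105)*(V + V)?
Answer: -69423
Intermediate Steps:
P(p) = 13 + p (P(p) = 7 + (6 + p) = 13 + p)
I(r, V) = -270*V
I(P(-11), 173) - 1*22713 = -270*173 - 1*22713 = -46710 - 22713 = -69423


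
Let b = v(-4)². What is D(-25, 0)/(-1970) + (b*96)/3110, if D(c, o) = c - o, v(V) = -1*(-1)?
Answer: 26687/612670 ≈ 0.043559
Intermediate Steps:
v(V) = 1
b = 1 (b = 1² = 1)
D(-25, 0)/(-1970) + (b*96)/3110 = (-25 - 1*0)/(-1970) + (1*96)/3110 = (-25 + 0)*(-1/1970) + 96*(1/3110) = -25*(-1/1970) + 48/1555 = 5/394 + 48/1555 = 26687/612670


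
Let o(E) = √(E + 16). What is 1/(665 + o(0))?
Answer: 1/669 ≈ 0.0014948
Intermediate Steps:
o(E) = √(16 + E)
1/(665 + o(0)) = 1/(665 + √(16 + 0)) = 1/(665 + √16) = 1/(665 + 4) = 1/669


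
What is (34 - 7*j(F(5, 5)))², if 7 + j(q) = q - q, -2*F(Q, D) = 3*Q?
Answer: 6889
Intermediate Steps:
F(Q, D) = -3*Q/2
j(q) = -7 (j(q) = -7 + (q - q) = -7 + 0 = -7)
(34 - 7*j(F(5, 5)))² = (34 - 7*(-7))² = (34 + 49)² = 83² = 6889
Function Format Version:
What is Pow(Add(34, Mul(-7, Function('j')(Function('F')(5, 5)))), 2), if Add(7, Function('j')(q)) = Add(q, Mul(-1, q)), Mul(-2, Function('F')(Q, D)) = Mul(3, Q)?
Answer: 6889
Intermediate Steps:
Function('F')(Q, D) = Mul(Rational(-3, 2), Q) (Function('F')(Q, D) = Mul(Rational(-1, 2), Mul(3, Q)) = Mul(Rational(-3, 2), Q))
Function('j')(q) = -7 (Function('j')(q) = Add(-7, Add(q, Mul(-1, q))) = Add(-7, 0) = -7)
Pow(Add(34, Mul(-7, Function('j')(Function('F')(5, 5)))), 2) = Pow(Add(34, Mul(-7, -7)), 2) = Pow(Add(34, 49), 2) = Pow(83, 2) = 6889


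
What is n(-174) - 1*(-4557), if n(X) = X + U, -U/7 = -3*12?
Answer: 4635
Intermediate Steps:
U = 252 (U = -(-21)*12 = -7*(-36) = 252)
n(X) = 252 + X (n(X) = X + 252 = 252 + X)
n(-174) - 1*(-4557) = (252 - 174) - 1*(-4557) = 78 + 4557 = 4635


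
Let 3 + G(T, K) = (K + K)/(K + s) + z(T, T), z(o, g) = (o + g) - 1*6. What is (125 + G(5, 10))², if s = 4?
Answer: 795664/49 ≈ 16238.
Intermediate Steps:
z(o, g) = -6 + g + o (z(o, g) = (g + o) - 6 = -6 + g + o)
G(T, K) = -9 + 2*T + 2*K/(4 + K) (G(T, K) = -3 + ((K + K)/(K + 4) + (-6 + T + T)) = -3 + ((2*K)/(4 + K) + (-6 + 2*T)) = -3 + (2*K/(4 + K) + (-6 + 2*T)) = -3 + (-6 + 2*T + 2*K/(4 + K)) = -9 + 2*T + 2*K/(4 + K))
(125 + G(5, 10))² = (125 + (-36 - 1*10 + 8*5 + 2*10*(-3 + 5))/(4 + 10))² = (125 + (-36 - 10 + 40 + 2*10*2)/14)² = (125 + (-36 - 10 + 40 + 40)/14)² = (125 + (1/14)*34)² = (125 + 17/7)² = (892/7)² = 795664/49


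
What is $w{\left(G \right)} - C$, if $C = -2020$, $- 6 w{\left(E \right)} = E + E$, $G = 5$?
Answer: $\frac{6055}{3} \approx 2018.3$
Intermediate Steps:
$w{\left(E \right)} = - \frac{E}{3}$ ($w{\left(E \right)} = - \frac{E + E}{6} = - \frac{2 E}{6} = - \frac{E}{3}$)
$w{\left(G \right)} - C = \left(- \frac{1}{3}\right) 5 - -2020 = - \frac{5}{3} + 2020 = \frac{6055}{3}$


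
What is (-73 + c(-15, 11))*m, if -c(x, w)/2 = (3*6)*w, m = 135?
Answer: -63315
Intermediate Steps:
c(x, w) = -36*w (c(x, w) = -2*3*6*w = -36*w)
(-73 + c(-15, 11))*m = (-73 - 36*11)*135 = (-73 - 396)*135 = -469*135 = -63315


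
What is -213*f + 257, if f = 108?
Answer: -22747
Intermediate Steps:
-213*f + 257 = -213*108 + 257 = -23004 + 257 = -22747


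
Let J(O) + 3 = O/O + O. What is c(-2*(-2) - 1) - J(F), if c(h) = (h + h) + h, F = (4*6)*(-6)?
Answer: 155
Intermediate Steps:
F = -144 (F = 24*(-6) = -144)
c(h) = 3*h (c(h) = 2*h + h = 3*h)
J(O) = -2 + O (J(O) = -3 + (O/O + O) = -3 + (1 + O) = -2 + O)
c(-2*(-2) - 1) - J(F) = 3*(-2*(-2) - 1) - (-2 - 144) = 3*(4 - 1) - 1*(-146) = 3*3 + 146 = 9 + 146 = 155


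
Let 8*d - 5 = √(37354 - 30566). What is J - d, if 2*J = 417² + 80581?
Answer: 1017875/8 - √1697/4 ≈ 1.2722e+5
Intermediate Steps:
d = 5/8 + √1697/4 (d = 5/8 + √(37354 - 30566)/8 = 5/8 + √6788/8 = 5/8 + (2*√1697)/8 = 5/8 + √1697/4 ≈ 10.924)
J = 127235 (J = (417² + 80581)/2 = (173889 + 80581)/2 = (½)*254470 = 127235)
J - d = 127235 - (5/8 + √1697/4) = 127235 + (-5/8 - √1697/4) = 1017875/8 - √1697/4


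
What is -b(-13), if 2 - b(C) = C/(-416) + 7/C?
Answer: -1043/416 ≈ -2.5072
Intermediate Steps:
b(C) = 2 - 7/C + C/416 (b(C) = 2 - (C/(-416) + 7/C) = 2 - (C*(-1/416) + 7/C) = 2 - (-C/416 + 7/C) = 2 - (7/C - C/416) = 2 + (-7/C + C/416) = 2 - 7/C + C/416)
-b(-13) = -(2 - 7/(-13) + (1/416)*(-13)) = -(2 - 7*(-1/13) - 1/32) = -(2 + 7/13 - 1/32) = -1*1043/416 = -1043/416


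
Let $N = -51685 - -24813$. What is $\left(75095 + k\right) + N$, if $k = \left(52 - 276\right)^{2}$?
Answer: $98399$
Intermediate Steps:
$N = -26872$ ($N = -51685 + 24813 = -26872$)
$k = 50176$ ($k = \left(-224\right)^{2} = 50176$)
$\left(75095 + k\right) + N = \left(75095 + 50176\right) - 26872 = 125271 - 26872 = 98399$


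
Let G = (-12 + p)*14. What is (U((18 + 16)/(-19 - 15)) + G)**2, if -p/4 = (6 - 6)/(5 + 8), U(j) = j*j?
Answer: 27889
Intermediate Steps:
U(j) = j**2
p = 0 (p = -4*(6 - 6)/(5 + 8) = -0/13 = -4*0 = 0)
G = -168 (G = (-12 + 0)*14 = -12*14 = -168)
(U((18 + 16)/(-19 - 15)) + G)**2 = (((18 + 16)/(-19 - 15))**2 - 168)**2 = ((34/(-34))**2 - 168)**2 = ((34*(-1/34))**2 - 168)**2 = ((-1)**2 - 168)**2 = (1 - 168)**2 = (-167)**2 = 27889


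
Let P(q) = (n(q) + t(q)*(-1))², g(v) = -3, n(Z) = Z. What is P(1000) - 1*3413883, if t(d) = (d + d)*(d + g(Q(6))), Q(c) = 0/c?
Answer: 3972045586117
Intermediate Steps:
Q(c) = 0
t(d) = 2*d*(-3 + d) (t(d) = (d + d)*(d - 3) = (2*d)*(-3 + d) = 2*d*(-3 + d))
P(q) = (q - 2*q*(-3 + q))² (P(q) = (q + (2*q*(-3 + q))*(-1))² = (q - 2*q*(-3 + q))²)
P(1000) - 1*3413883 = 1000²*(-7 + 2*1000)² - 1*3413883 = 1000000*(-7 + 2000)² - 3413883 = 1000000*1993² - 3413883 = 1000000*3972049 - 3413883 = 3972049000000 - 3413883 = 3972045586117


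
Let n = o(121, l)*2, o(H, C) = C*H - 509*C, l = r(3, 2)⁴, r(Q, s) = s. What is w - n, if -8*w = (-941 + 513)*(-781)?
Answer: -58735/2 ≈ -29368.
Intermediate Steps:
w = -83567/2 (w = -(-941 + 513)*(-781)/8 = -(-107)*(-781)/2 = -⅛*334268 = -83567/2 ≈ -41784.)
l = 16 (l = 2⁴ = 16)
o(H, C) = -509*C + C*H
n = -12416 (n = (16*(-509 + 121))*2 = (16*(-388))*2 = -6208*2 = -12416)
w - n = -83567/2 - 1*(-12416) = -83567/2 + 12416 = -58735/2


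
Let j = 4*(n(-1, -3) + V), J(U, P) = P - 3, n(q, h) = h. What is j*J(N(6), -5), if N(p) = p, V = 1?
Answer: 64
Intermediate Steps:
J(U, P) = -3 + P
j = -8 (j = 4*(-3 + 1) = 4*(-2) = -8)
j*J(N(6), -5) = -8*(-3 - 5) = -8*(-8) = 64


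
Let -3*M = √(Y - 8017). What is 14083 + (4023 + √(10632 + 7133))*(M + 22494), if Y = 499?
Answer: 14083 + (4023 + √17765)*(67482 - I*√7518)/3 ≈ 9.3506e+7 - 1.2013e+5*I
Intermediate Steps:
M = -I*√7518/3 (M = -√(499 - 8017)/3 = -I*√7518/3 ≈ -28.902*I)
14083 + (4023 + √(10632 + 7133))*(M + 22494) = 14083 + (4023 + √(10632 + 7133))*(-I*√7518/3 + 22494) = 14083 + (4023 + √17765)*(22494 - I*√7518/3)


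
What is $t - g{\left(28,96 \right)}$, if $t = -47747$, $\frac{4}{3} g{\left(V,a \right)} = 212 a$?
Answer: $-63011$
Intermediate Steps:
$g{\left(V,a \right)} = 159 a$ ($g{\left(V,a \right)} = \frac{3 \cdot 212 a}{4} = 159 a$)
$t - g{\left(28,96 \right)} = -47747 - 159 \cdot 96 = -47747 - 15264 = -63011$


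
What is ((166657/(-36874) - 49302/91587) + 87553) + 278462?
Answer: 412027034672321/1125726346 ≈ 3.6601e+5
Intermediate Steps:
((166657/(-36874) - 49302/91587) + 87553) + 278462 = ((166657*(-1/36874) - 49302*1/91587) + 87553) + 278462 = ((-166657/36874 - 16434/30529) + 87553) + 278462 = (-5693858869/1125726346 + 87553) + 278462 = 98555024912469/1125726346 + 278462 = 412027034672321/1125726346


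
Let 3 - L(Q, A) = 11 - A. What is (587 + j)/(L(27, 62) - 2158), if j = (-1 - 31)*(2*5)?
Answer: -267/2104 ≈ -0.12690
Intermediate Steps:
L(Q, A) = -8 + A (L(Q, A) = 3 - (11 - A) = 3 + (-11 + A) = -8 + A)
j = -320 (j = -32*10 = -320)
(587 + j)/(L(27, 62) - 2158) = (587 - 320)/((-8 + 62) - 2158) = 267/(54 - 2158) = 267/(-2104) = 267*(-1/2104) = -267/2104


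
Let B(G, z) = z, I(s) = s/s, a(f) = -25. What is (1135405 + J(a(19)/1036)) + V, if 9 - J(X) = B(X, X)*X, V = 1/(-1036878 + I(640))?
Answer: 1263574918020547667/1112875936592 ≈ 1.1354e+6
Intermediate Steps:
I(s) = 1
V = -1/1036877 (V = 1/(-1036878 + 1) = 1/(-1036877) = -1/1036877 ≈ -9.6443e-7)
J(X) = 9 - X² (J(X) = 9 - X*X = 9 - X²)
(1135405 + J(a(19)/1036)) + V = (1135405 + (9 - (-25/1036)²)) - 1/1036877 = (1135405 + (9 - 1*625/1073296)) - 1/1036877 = (1135405 + (9 - 625/1073296)) - 1/1036877 = (1135405 + 9659039/1073296) - 1/1036877 = 1218635303919/1073296 - 1/1036877 = 1263574918020547667/1112875936592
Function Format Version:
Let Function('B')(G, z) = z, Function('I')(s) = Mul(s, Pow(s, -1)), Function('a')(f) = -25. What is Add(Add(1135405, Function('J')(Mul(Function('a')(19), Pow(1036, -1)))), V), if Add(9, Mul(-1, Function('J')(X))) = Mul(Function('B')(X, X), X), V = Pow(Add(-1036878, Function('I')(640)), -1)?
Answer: Rational(1263574918020547667, 1112875936592) ≈ 1.1354e+6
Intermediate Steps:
Function('I')(s) = 1
V = Rational(-1, 1036877) (V = Pow(Add(-1036878, 1), -1) = Pow(-1036877, -1) = Rational(-1, 1036877) ≈ -9.6443e-7)
Function('J')(X) = Add(9, Mul(-1, Pow(X, 2))) (Function('J')(X) = Add(9, Mul(-1, Mul(X, X))) = Add(9, Mul(-1, Pow(X, 2))))
Add(Add(1135405, Function('J')(Mul(Function('a')(19), Pow(1036, -1)))), V) = Add(Add(1135405, Add(9, Mul(-1, Pow(Mul(-25, Pow(1036, -1)), 2)))), Rational(-1, 1036877)) = Add(Add(1135405, Add(9, Mul(-1, Pow(Mul(-25, Rational(1, 1036)), 2)))), Rational(-1, 1036877)) = Add(Add(1135405, Add(9, Mul(-1, Pow(Rational(-25, 1036), 2)))), Rational(-1, 1036877)) = Add(Add(1135405, Add(9, Mul(-1, Rational(625, 1073296)))), Rational(-1, 1036877)) = Add(Add(1135405, Add(9, Rational(-625, 1073296))), Rational(-1, 1036877)) = Add(Add(1135405, Rational(9659039, 1073296)), Rational(-1, 1036877)) = Add(Rational(1218635303919, 1073296), Rational(-1, 1036877)) = Rational(1263574918020547667, 1112875936592)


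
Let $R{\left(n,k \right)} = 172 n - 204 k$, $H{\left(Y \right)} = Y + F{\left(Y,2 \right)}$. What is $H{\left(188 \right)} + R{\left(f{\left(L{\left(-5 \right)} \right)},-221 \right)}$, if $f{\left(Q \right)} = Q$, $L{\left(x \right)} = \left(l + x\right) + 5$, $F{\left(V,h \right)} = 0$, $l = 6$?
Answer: $46304$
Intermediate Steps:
$L{\left(x \right)} = 11 + x$ ($L{\left(x \right)} = \left(6 + x\right) + 5 = 11 + x$)
$H{\left(Y \right)} = Y$ ($H{\left(Y \right)} = Y + 0 = Y$)
$R{\left(n,k \right)} = - 204 k + 172 n$
$H{\left(188 \right)} + R{\left(f{\left(L{\left(-5 \right)} \right)},-221 \right)} = 188 + \left(\left(-204\right) \left(-221\right) + 172 \left(11 - 5\right)\right) = 188 + \left(45084 + 172 \cdot 6\right) = 188 + \left(45084 + 1032\right) = 188 + 46116 = 46304$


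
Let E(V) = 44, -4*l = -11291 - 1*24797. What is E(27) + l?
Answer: 9066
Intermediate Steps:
l = 9022 (l = -(-11291 - 1*24797)/4 = -(-11291 - 24797)/4 = -¼*(-36088) = 9022)
E(27) + l = 44 + 9022 = 9066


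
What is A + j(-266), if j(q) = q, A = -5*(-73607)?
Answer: 367769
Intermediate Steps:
A = 368035
A + j(-266) = 368035 - 266 = 367769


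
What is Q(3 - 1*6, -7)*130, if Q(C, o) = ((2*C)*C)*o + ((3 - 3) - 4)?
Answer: -16900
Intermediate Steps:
Q(C, o) = -4 + 2*o*C**2 (Q(C, o) = (2*C**2)*o + (0 - 4) = 2*o*C**2 - 4 = -4 + 2*o*C**2)
Q(3 - 1*6, -7)*130 = (-4 + 2*(-7)*(3 - 1*6)**2)*130 = (-4 + 2*(-7)*(3 - 6)**2)*130 = (-4 + 2*(-7)*(-3)**2)*130 = (-4 + 2*(-7)*9)*130 = (-4 - 126)*130 = -130*130 = -16900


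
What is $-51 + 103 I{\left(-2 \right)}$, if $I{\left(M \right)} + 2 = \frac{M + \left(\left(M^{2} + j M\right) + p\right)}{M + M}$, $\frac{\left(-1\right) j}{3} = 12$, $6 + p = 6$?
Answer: $- \frac{4325}{2} \approx -2162.5$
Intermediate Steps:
$p = 0$ ($p = -6 + 6 = 0$)
$j = -36$ ($j = \left(-3\right) 12 = -36$)
$I{\left(M \right)} = -2 + \frac{M^{2} - 35 M}{2 M}$ ($I{\left(M \right)} = -2 + \frac{M + \left(\left(M^{2} - 36 M\right) + 0\right)}{M + M} = -2 + \frac{M + \left(M^{2} - 36 M\right)}{2 M} = -2 + \left(M^{2} - 35 M\right) \frac{1}{2 M} = -2 + \frac{M^{2} - 35 M}{2 M}$)
$-51 + 103 I{\left(-2 \right)} = -51 + 103 \left(- \frac{39}{2} + \frac{1}{2} \left(-2\right)\right) = -51 + 103 \left(- \frac{39}{2} - 1\right) = -51 + 103 \left(- \frac{41}{2}\right) = -51 - \frac{4223}{2} = - \frac{4325}{2}$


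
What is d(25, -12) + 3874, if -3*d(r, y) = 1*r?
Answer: 11597/3 ≈ 3865.7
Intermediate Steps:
d(r, y) = -r/3
d(25, -12) + 3874 = -⅓*25 + 3874 = -25/3 + 3874 = 11597/3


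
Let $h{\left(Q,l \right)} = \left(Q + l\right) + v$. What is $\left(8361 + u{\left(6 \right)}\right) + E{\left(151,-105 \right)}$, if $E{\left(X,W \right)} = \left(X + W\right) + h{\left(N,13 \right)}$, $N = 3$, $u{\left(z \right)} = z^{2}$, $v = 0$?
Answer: $8459$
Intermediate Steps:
$h{\left(Q,l \right)} = Q + l$ ($h{\left(Q,l \right)} = \left(Q + l\right) + 0 = Q + l$)
$E{\left(X,W \right)} = 16 + W + X$ ($E{\left(X,W \right)} = \left(X + W\right) + \left(3 + 13\right) = \left(W + X\right) + 16 = 16 + W + X$)
$\left(8361 + u{\left(6 \right)}\right) + E{\left(151,-105 \right)} = \left(8361 + 6^{2}\right) + \left(16 - 105 + 151\right) = \left(8361 + 36\right) + 62 = 8397 + 62 = 8459$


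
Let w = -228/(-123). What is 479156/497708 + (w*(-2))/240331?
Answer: 62122658085/64528962043 ≈ 0.96271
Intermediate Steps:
w = 76/41 (w = -228*(-1/123) = 76/41 ≈ 1.8537)
479156/497708 + (w*(-2))/240331 = 479156/497708 + ((76/41)*(-2))/240331 = 479156*(1/497708) - 152/41*1/240331 = 119789/124427 - 8/518609 = 62122658085/64528962043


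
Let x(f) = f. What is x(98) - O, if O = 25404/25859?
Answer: 2508778/25859 ≈ 97.018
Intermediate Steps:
O = 25404/25859 (O = 25404*(1/25859) = 25404/25859 ≈ 0.98240)
x(98) - O = 98 - 1*25404/25859 = 98 - 25404/25859 = 2508778/25859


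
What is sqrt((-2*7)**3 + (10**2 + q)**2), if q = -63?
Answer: 5*I*sqrt(55) ≈ 37.081*I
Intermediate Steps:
sqrt((-2*7)**3 + (10**2 + q)**2) = sqrt((-2*7)**3 + (10**2 - 63)**2) = sqrt((-14)**3 + (100 - 63)**2) = sqrt(-2744 + 37**2) = sqrt(-2744 + 1369) = sqrt(-1375) = 5*I*sqrt(55)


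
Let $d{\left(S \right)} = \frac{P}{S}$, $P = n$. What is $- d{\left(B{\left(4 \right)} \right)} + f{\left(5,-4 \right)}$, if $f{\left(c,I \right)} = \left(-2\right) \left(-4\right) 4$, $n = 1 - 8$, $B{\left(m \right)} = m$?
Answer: $\frac{135}{4} \approx 33.75$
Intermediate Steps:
$n = -7$ ($n = 1 - 8 = -7$)
$f{\left(c,I \right)} = 32$ ($f{\left(c,I \right)} = 8 \cdot 4 = 32$)
$P = -7$
$d{\left(S \right)} = - \frac{7}{S}$
$- d{\left(B{\left(4 \right)} \right)} + f{\left(5,-4 \right)} = - \frac{-7}{4} + 32 = \left(-1\right) \left(- \frac{7}{4}\right) + 32 = \frac{7}{4} + 32 = \frac{135}{4}$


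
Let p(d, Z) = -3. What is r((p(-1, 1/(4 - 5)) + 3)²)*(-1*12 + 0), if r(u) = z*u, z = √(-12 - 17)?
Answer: 0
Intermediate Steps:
z = I*√29 (z = √(-29) = I*√29 ≈ 5.3852*I)
r(u) = I*u*√29 (r(u) = (I*√29)*u = I*u*√29)
r((p(-1, 1/(4 - 5)) + 3)²)*(-1*12 + 0) = (I*(-3 + 3)²*√29)*(-1*12 + 0) = (I*0²*√29)*(-12 + 0) = (I*0*√29)*(-12) = 0*(-12) = 0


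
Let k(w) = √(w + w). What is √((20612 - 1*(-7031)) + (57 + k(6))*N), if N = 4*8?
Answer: √(29467 + 64*√3) ≈ 171.98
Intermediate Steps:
N = 32
k(w) = √2*√w (k(w) = √(2*w) = √2*√w)
√((20612 - 1*(-7031)) + (57 + k(6))*N) = √((20612 - 1*(-7031)) + (57 + √2*√6)*32) = √((20612 + 7031) + (57 + 2*√3)*32) = √(27643 + (1824 + 64*√3)) = √(29467 + 64*√3)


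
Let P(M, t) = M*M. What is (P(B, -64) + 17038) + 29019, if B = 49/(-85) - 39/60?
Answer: 5324363089/115600 ≈ 46059.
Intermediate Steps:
B = -417/340 (B = 49*(-1/85) - 39*1/60 = -49/85 - 13/20 = -417/340 ≈ -1.2265)
P(M, t) = M²
(P(B, -64) + 17038) + 29019 = ((-417/340)² + 17038) + 29019 = (173889/115600 + 17038) + 29019 = 1969766689/115600 + 29019 = 5324363089/115600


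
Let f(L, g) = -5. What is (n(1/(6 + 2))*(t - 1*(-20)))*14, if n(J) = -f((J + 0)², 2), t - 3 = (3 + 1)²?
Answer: 2730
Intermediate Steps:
t = 19 (t = 3 + (3 + 1)² = 3 + 4² = 3 + 16 = 19)
n(J) = 5 (n(J) = -1*(-5) = 5)
(n(1/(6 + 2))*(t - 1*(-20)))*14 = (5*(19 - 1*(-20)))*14 = (5*(19 + 20))*14 = (5*39)*14 = 195*14 = 2730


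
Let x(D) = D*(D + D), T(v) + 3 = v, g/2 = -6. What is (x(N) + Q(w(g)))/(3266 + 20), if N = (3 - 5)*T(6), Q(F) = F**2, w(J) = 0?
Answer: 36/1643 ≈ 0.021911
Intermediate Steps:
g = -12 (g = 2*(-6) = -12)
T(v) = -3 + v
N = -6 (N = (3 - 5)*(-3 + 6) = -2*3 = -6)
x(D) = 2*D**2 (x(D) = D*(2*D) = 2*D**2)
(x(N) + Q(w(g)))/(3266 + 20) = (2*(-6)**2 + 0**2)/(3266 + 20) = (2*36 + 0)/3286 = (72 + 0)*(1/3286) = 72*(1/3286) = 36/1643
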